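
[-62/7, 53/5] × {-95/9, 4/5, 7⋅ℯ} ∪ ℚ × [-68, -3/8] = (ℚ × [-68, -3/8]) ∪ ([-62/7, 53/5] × {-95/9, 4/5, 7⋅ℯ})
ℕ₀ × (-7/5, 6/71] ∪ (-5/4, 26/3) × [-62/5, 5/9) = (ℕ₀ × (-7/5, 6/71]) ∪ ((-5/4, 26/3) × [-62/5, 5/9))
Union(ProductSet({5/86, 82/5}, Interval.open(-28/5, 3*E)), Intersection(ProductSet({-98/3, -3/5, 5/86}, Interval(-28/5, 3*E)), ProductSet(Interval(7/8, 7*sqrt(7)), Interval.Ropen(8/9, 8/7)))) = ProductSet({5/86, 82/5}, Interval.open(-28/5, 3*E))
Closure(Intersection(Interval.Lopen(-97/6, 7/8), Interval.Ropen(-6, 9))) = Interval(-6, 7/8)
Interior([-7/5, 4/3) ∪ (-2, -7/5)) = (-2, 4/3)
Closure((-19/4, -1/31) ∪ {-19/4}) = [-19/4, -1/31]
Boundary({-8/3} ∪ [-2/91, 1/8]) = {-8/3, -2/91, 1/8}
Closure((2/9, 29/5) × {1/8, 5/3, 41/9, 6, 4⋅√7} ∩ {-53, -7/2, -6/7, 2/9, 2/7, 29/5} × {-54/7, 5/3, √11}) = {2/7} × {5/3}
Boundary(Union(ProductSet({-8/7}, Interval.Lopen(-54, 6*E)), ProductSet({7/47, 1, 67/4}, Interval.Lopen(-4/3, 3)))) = Union(ProductSet({-8/7}, Interval(-54, 6*E)), ProductSet({7/47, 1, 67/4}, Interval(-4/3, 3)))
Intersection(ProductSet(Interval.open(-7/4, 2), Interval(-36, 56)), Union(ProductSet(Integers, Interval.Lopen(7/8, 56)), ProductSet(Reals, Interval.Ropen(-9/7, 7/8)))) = Union(ProductSet(Interval.open(-7/4, 2), Interval.Ropen(-9/7, 7/8)), ProductSet(Range(-1, 2, 1), Interval.Lopen(7/8, 56)))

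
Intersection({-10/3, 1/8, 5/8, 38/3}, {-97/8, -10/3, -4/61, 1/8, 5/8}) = {-10/3, 1/8, 5/8}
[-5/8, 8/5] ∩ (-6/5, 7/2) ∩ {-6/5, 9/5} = ∅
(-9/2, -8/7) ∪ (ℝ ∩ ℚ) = ℚ ∪ [-9/2, -8/7]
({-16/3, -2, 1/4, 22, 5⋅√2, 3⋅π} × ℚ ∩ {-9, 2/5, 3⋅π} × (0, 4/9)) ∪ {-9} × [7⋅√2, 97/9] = ({-9} × [7⋅√2, 97/9]) ∪ ({3⋅π} × (ℚ ∩ (0, 4/9)))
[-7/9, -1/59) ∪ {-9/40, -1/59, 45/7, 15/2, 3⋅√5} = [-7/9, -1/59] ∪ {45/7, 15/2, 3⋅√5}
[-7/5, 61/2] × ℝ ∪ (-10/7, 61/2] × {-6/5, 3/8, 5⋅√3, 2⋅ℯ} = ([-7/5, 61/2] × ℝ) ∪ ((-10/7, 61/2] × {-6/5, 3/8, 5⋅√3, 2⋅ℯ})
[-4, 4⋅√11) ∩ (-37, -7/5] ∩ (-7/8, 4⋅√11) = ∅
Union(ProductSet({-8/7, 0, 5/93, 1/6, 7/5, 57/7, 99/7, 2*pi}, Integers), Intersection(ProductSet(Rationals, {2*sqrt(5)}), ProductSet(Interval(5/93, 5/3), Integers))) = ProductSet({-8/7, 0, 5/93, 1/6, 7/5, 57/7, 99/7, 2*pi}, Integers)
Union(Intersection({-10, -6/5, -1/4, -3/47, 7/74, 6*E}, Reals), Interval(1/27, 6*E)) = Union({-10, -6/5, -1/4, -3/47}, Interval(1/27, 6*E))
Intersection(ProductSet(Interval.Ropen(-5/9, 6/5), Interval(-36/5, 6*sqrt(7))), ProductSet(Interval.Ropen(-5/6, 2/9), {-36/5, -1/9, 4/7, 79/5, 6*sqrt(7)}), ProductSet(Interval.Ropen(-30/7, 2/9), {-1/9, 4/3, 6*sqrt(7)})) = ProductSet(Interval.Ropen(-5/9, 2/9), {-1/9, 6*sqrt(7)})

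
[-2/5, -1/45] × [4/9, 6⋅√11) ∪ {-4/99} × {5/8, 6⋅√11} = ({-4/99} × {5/8, 6⋅√11}) ∪ ([-2/5, -1/45] × [4/9, 6⋅√11))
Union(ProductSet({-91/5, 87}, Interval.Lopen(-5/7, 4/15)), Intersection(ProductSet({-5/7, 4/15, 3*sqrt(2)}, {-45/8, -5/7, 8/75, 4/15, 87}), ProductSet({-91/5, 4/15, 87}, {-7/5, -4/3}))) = ProductSet({-91/5, 87}, Interval.Lopen(-5/7, 4/15))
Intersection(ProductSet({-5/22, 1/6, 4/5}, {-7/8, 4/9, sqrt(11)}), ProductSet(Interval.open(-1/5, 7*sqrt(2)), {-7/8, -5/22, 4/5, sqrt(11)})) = ProductSet({1/6, 4/5}, {-7/8, sqrt(11)})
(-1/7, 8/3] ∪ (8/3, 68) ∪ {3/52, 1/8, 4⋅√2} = (-1/7, 68)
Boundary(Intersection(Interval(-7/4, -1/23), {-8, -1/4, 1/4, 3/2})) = {-1/4}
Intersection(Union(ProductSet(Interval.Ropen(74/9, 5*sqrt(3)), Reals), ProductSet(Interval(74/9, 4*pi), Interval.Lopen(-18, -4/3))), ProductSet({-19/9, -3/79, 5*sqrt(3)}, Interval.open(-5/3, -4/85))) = ProductSet({5*sqrt(3)}, Interval.Lopen(-5/3, -4/3))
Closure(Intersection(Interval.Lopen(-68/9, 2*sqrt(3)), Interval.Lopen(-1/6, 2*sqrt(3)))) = Interval(-1/6, 2*sqrt(3))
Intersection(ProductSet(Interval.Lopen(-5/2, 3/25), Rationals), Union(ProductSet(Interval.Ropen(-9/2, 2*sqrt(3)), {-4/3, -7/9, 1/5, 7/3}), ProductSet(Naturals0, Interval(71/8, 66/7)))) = Union(ProductSet(Interval.Lopen(-5/2, 3/25), {-4/3, -7/9, 1/5, 7/3}), ProductSet(Range(0, 1, 1), Intersection(Interval(71/8, 66/7), Rationals)))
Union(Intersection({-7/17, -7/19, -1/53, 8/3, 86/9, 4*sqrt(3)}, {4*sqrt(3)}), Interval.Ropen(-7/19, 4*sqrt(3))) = Interval(-7/19, 4*sqrt(3))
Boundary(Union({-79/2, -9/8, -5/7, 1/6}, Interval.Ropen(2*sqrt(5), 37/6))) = {-79/2, -9/8, -5/7, 1/6, 37/6, 2*sqrt(5)}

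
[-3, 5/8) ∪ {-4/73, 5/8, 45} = [-3, 5/8] ∪ {45}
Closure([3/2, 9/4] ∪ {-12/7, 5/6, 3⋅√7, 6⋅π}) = {-12/7, 5/6, 3⋅√7, 6⋅π} ∪ [3/2, 9/4]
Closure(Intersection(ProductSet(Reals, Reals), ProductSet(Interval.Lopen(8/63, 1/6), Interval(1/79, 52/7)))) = ProductSet(Interval(8/63, 1/6), Interval(1/79, 52/7))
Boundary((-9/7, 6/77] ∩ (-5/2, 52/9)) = {-9/7, 6/77}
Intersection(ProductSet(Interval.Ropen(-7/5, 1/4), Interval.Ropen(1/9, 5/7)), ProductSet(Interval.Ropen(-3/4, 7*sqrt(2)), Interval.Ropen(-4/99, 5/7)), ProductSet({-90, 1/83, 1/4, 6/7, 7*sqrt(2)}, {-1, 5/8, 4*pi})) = ProductSet({1/83}, {5/8})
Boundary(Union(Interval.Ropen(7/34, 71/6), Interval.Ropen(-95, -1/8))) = {-95, -1/8, 7/34, 71/6}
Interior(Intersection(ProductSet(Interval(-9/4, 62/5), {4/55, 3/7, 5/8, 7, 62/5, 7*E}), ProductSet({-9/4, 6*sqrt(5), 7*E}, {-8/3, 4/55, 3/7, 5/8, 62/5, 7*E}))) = EmptySet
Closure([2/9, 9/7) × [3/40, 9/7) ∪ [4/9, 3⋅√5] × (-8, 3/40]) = ({2/9, 9/7} × [3/40, 9/7]) ∪ ([2/9, 9/7] × {3/40, 9/7}) ∪ ([2/9, 9/7) × [3/40, 9/7)) ∪ ([4/9, 3⋅√5] × [-8, 3/40])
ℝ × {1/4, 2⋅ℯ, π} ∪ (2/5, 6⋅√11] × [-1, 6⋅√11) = (ℝ × {1/4, 2⋅ℯ, π}) ∪ ((2/5, 6⋅√11] × [-1, 6⋅√11))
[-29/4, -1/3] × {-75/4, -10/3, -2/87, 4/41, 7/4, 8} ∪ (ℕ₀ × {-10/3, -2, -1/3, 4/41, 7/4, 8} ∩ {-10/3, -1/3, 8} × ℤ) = ({8} × {-2, 8}) ∪ ([-29/4, -1/3] × {-75/4, -10/3, -2/87, 4/41, 7/4, 8})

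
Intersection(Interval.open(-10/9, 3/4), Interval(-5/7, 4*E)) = Interval.Ropen(-5/7, 3/4)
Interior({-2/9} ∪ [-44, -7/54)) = (-44, -7/54)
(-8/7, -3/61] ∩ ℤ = {-1}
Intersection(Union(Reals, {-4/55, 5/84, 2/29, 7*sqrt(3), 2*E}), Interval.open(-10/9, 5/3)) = Interval.open(-10/9, 5/3)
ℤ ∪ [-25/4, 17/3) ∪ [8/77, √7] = ℤ ∪ [-25/4, 17/3)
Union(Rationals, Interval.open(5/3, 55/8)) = Union(Interval(5/3, 55/8), Rationals)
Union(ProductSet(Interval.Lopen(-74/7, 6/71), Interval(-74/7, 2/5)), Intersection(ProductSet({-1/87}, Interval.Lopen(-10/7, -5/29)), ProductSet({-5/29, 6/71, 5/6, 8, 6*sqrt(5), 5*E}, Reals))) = ProductSet(Interval.Lopen(-74/7, 6/71), Interval(-74/7, 2/5))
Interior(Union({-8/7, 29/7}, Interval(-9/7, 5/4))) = Interval.open(-9/7, 5/4)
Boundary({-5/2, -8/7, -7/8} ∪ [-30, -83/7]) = {-30, -83/7, -5/2, -8/7, -7/8}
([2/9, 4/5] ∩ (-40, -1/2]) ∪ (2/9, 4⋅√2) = (2/9, 4⋅√2)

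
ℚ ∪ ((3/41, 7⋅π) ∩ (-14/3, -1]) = ℚ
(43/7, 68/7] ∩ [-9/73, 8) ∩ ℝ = (43/7, 8)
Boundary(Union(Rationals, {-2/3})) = Reals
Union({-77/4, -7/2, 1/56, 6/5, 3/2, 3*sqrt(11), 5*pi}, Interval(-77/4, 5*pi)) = Interval(-77/4, 5*pi)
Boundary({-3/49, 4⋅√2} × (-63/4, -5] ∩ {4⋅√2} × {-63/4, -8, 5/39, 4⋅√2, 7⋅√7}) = {4⋅√2} × {-8}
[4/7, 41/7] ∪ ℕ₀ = ℕ₀ ∪ [4/7, 41/7]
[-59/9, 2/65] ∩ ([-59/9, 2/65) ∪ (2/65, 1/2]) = [-59/9, 2/65)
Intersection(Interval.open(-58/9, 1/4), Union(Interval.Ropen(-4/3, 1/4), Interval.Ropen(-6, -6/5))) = Interval.Ropen(-6, 1/4)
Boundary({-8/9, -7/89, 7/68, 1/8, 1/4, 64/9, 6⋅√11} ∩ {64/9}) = {64/9}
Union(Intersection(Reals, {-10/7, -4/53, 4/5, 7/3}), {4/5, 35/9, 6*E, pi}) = {-10/7, -4/53, 4/5, 7/3, 35/9, 6*E, pi}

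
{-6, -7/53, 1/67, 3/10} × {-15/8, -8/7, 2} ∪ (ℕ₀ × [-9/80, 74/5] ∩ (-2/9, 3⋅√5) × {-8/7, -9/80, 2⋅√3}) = ({-6, -7/53, 1/67, 3/10} × {-15/8, -8/7, 2}) ∪ ({0, 1, …, 6} × {-9/80, 2⋅√3})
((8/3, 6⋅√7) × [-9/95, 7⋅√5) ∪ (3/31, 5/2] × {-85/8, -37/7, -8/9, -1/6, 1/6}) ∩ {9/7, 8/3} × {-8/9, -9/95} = {9/7} × {-8/9}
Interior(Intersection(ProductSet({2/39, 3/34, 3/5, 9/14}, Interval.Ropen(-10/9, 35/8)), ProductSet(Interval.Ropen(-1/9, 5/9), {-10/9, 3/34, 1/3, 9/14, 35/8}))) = EmptySet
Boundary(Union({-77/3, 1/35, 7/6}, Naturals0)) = Union({-77/3, 1/35, 7/6}, Naturals0)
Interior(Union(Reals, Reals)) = Reals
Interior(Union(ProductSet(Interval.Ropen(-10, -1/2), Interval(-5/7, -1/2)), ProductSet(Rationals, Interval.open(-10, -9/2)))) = Union(ProductSet(Complement(Rationals, Interval(-oo, oo)), Interval.open(-10, -9/2)), ProductSet(Interval.open(-10, -1/2), Interval.open(-5/7, -1/2)))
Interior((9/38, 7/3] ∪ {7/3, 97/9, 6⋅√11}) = (9/38, 7/3)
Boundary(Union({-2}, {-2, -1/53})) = {-2, -1/53}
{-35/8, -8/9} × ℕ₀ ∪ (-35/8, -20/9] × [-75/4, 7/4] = ({-35/8, -8/9} × ℕ₀) ∪ ((-35/8, -20/9] × [-75/4, 7/4])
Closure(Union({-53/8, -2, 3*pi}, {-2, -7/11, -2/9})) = {-53/8, -2, -7/11, -2/9, 3*pi}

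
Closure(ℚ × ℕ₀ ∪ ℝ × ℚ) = ℝ × ℝ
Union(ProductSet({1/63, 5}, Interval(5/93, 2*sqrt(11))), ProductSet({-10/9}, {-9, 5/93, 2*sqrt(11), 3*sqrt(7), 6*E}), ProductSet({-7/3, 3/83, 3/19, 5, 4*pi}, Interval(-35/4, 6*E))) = Union(ProductSet({-10/9}, {-9, 5/93, 2*sqrt(11), 3*sqrt(7), 6*E}), ProductSet({1/63, 5}, Interval(5/93, 2*sqrt(11))), ProductSet({-7/3, 3/83, 3/19, 5, 4*pi}, Interval(-35/4, 6*E)))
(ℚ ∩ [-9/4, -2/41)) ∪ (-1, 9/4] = [-1, 9/4] ∪ (ℚ ∩ [-9/4, -2/41))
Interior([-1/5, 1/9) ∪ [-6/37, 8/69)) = (-1/5, 8/69)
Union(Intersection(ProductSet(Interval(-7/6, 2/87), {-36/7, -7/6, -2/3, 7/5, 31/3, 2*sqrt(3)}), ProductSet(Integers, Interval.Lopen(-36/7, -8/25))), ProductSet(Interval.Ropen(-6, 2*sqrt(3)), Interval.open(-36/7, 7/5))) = ProductSet(Interval.Ropen(-6, 2*sqrt(3)), Interval.open(-36/7, 7/5))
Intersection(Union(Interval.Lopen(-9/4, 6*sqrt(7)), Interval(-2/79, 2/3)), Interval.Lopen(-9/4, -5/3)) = Interval.Lopen(-9/4, -5/3)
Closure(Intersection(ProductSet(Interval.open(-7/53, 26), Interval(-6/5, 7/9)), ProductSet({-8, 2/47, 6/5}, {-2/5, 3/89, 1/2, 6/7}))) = ProductSet({2/47, 6/5}, {-2/5, 3/89, 1/2})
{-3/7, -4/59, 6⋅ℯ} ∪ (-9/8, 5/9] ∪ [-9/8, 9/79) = [-9/8, 5/9] ∪ {6⋅ℯ}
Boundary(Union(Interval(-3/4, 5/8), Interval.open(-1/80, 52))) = {-3/4, 52}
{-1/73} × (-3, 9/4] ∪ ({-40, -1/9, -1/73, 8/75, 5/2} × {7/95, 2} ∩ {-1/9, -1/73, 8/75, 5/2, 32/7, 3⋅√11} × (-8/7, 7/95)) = {-1/73} × (-3, 9/4]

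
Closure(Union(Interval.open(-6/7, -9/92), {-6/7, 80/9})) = Union({80/9}, Interval(-6/7, -9/92))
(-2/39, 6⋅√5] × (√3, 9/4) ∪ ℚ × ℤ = (ℚ × ℤ) ∪ ((-2/39, 6⋅√5] × (√3, 9/4))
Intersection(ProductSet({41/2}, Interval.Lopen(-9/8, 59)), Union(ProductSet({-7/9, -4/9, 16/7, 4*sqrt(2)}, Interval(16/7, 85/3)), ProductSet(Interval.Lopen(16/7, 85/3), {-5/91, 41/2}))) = ProductSet({41/2}, {-5/91, 41/2})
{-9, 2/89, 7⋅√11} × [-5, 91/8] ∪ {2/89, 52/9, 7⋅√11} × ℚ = ({2/89, 52/9, 7⋅√11} × ℚ) ∪ ({-9, 2/89, 7⋅√11} × [-5, 91/8])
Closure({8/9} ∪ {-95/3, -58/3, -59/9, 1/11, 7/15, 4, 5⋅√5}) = {-95/3, -58/3, -59/9, 1/11, 7/15, 8/9, 4, 5⋅√5}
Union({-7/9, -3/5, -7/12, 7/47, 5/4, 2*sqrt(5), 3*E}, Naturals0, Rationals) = Union({2*sqrt(5), 3*E}, Rationals)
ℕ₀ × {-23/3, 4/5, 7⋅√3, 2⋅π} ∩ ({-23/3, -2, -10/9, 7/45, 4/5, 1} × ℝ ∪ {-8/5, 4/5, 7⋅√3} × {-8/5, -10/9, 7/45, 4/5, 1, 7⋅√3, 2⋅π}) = {1} × {-23/3, 4/5, 7⋅√3, 2⋅π}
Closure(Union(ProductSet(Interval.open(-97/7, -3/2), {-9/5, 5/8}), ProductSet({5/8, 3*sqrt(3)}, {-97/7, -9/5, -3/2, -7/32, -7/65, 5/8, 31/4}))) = Union(ProductSet({5/8, 3*sqrt(3)}, {-97/7, -9/5, -3/2, -7/32, -7/65, 5/8, 31/4}), ProductSet(Interval(-97/7, -3/2), {-9/5, 5/8}))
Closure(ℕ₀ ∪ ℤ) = ℤ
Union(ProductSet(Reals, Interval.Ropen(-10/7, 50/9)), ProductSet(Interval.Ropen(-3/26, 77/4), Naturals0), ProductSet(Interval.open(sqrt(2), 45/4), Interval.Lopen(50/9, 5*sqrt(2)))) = Union(ProductSet(Interval.Ropen(-3/26, 77/4), Naturals0), ProductSet(Interval.open(sqrt(2), 45/4), Interval.Lopen(50/9, 5*sqrt(2))), ProductSet(Reals, Interval.Ropen(-10/7, 50/9)))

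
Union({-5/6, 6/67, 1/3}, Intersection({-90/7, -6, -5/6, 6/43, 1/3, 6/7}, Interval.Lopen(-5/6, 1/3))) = {-5/6, 6/67, 6/43, 1/3}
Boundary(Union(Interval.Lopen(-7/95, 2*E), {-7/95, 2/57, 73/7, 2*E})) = {-7/95, 73/7, 2*E}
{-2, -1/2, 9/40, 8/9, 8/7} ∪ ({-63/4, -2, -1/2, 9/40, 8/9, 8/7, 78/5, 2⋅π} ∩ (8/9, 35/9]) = {-2, -1/2, 9/40, 8/9, 8/7}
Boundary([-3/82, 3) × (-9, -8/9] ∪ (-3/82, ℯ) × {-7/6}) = ({-3/82, 3} × [-9, -8/9]) ∪ ([-3/82, 3] × {-9, -8/9})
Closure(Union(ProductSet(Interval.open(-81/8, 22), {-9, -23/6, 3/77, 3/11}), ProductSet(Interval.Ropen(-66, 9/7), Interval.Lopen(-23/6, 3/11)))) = Union(ProductSet({-66, 9/7}, Interval(-23/6, 3/11)), ProductSet(Interval(-66, 9/7), {-23/6, 3/11}), ProductSet(Interval.Ropen(-66, 9/7), Interval.Lopen(-23/6, 3/11)), ProductSet(Interval(-81/8, 22), {-9, -23/6, 3/11}), ProductSet(Interval.Lopen(-81/8, 22), {-9, -23/6, 3/77, 3/11}))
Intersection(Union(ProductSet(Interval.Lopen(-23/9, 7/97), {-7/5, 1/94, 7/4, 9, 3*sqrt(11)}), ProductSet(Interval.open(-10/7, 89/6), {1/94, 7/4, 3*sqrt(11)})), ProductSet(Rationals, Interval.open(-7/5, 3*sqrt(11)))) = Union(ProductSet(Intersection(Interval.Lopen(-23/9, 7/97), Rationals), {1/94, 7/4, 9}), ProductSet(Intersection(Interval.open(-10/7, 89/6), Rationals), {1/94, 7/4}))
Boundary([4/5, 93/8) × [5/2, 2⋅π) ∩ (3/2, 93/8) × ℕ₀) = [3/2, 93/8] × {3, 4, 5, 6}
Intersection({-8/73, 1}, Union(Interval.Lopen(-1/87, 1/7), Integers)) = {1}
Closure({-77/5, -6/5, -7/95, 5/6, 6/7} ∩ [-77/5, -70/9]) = {-77/5}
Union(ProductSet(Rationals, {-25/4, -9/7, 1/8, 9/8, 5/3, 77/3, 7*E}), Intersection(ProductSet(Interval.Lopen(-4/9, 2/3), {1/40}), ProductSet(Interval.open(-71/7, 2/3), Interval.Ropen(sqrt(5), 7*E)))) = ProductSet(Rationals, {-25/4, -9/7, 1/8, 9/8, 5/3, 77/3, 7*E})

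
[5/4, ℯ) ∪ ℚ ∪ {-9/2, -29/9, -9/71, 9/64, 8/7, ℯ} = ℚ ∪ [5/4, ℯ]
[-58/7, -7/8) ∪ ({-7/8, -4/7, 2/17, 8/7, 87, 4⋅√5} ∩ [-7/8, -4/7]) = [-58/7, -7/8] ∪ {-4/7}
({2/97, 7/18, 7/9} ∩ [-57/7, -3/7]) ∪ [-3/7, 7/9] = [-3/7, 7/9]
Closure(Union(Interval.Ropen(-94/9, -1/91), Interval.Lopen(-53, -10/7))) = Interval(-53, -1/91)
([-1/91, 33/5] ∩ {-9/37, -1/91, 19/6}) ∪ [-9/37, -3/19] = [-9/37, -3/19] ∪ {-1/91, 19/6}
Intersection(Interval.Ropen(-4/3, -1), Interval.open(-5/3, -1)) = Interval.Ropen(-4/3, -1)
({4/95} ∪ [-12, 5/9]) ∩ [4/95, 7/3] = [4/95, 5/9]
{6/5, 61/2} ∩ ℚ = {6/5, 61/2}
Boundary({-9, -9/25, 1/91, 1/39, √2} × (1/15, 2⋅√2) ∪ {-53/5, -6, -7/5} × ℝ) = ({-53/5, -6, -7/5} × ℝ) ∪ ({-9, -9/25, 1/91, 1/39, √2} × [1/15, 2⋅√2])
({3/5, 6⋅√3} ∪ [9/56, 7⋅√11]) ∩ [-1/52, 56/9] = [9/56, 56/9]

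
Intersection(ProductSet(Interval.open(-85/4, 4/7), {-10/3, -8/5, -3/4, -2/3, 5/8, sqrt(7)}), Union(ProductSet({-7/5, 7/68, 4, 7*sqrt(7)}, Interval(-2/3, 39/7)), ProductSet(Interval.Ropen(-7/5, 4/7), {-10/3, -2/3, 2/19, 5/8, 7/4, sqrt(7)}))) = ProductSet(Interval.Ropen(-7/5, 4/7), {-10/3, -2/3, 5/8, sqrt(7)})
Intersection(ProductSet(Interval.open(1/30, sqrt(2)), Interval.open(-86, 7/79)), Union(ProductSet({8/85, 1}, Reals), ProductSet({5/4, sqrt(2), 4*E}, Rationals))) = Union(ProductSet({5/4}, Intersection(Interval.open(-86, 7/79), Rationals)), ProductSet({8/85, 1}, Interval.open(-86, 7/79)))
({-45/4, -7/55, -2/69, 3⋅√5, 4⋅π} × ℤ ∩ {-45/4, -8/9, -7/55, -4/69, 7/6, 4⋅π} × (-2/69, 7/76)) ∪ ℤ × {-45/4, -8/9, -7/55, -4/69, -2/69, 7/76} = (ℤ × {-45/4, -8/9, -7/55, -4/69, -2/69, 7/76}) ∪ ({-45/4, -7/55, 4⋅π} × {0})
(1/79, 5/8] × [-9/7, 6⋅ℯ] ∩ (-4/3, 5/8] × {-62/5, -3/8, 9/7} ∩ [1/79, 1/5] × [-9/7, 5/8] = (1/79, 1/5] × {-3/8}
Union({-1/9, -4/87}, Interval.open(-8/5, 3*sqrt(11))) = Interval.open(-8/5, 3*sqrt(11))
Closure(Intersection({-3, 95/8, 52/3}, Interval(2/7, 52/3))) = {95/8, 52/3}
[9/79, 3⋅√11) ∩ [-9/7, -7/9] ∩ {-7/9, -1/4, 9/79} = ∅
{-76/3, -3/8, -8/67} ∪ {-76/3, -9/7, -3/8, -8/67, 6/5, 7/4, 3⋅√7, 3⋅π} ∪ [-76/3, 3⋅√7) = [-76/3, 3⋅√7] ∪ {3⋅π}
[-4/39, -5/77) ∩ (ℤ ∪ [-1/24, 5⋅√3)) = ∅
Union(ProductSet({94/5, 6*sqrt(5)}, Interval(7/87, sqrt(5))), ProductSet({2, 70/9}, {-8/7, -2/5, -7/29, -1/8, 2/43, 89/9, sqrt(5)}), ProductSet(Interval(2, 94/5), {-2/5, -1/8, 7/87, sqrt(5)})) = Union(ProductSet({2, 70/9}, {-8/7, -2/5, -7/29, -1/8, 2/43, 89/9, sqrt(5)}), ProductSet({94/5, 6*sqrt(5)}, Interval(7/87, sqrt(5))), ProductSet(Interval(2, 94/5), {-2/5, -1/8, 7/87, sqrt(5)}))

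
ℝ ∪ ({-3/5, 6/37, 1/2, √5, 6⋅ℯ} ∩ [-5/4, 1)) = ℝ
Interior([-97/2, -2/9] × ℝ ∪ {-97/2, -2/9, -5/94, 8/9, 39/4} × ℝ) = (-97/2, -2/9) × ℝ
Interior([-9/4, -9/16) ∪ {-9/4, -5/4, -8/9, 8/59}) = (-9/4, -9/16)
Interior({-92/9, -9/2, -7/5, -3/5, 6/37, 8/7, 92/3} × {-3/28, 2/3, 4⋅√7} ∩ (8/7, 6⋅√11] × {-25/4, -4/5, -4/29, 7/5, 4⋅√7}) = ∅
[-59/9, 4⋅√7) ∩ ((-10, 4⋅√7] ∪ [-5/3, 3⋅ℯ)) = [-59/9, 4⋅√7)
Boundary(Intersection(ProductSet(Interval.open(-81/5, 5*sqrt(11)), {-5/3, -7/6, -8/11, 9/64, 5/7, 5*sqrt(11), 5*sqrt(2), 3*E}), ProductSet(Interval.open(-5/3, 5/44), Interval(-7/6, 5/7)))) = ProductSet(Interval(-5/3, 5/44), {-7/6, -8/11, 9/64, 5/7})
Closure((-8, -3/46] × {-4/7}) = [-8, -3/46] × {-4/7}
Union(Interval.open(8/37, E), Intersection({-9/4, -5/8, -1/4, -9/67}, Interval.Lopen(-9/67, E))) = Interval.open(8/37, E)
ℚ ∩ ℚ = ℚ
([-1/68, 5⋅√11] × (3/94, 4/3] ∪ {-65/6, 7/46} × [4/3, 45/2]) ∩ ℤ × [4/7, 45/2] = {0, 1, …, 16} × [4/7, 4/3]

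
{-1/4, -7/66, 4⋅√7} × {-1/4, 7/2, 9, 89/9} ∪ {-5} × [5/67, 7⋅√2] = ({-5} × [5/67, 7⋅√2]) ∪ ({-1/4, -7/66, 4⋅√7} × {-1/4, 7/2, 9, 89/9})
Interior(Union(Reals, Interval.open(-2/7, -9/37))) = Interval(-oo, oo)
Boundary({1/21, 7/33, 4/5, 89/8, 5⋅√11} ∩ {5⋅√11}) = {5⋅√11}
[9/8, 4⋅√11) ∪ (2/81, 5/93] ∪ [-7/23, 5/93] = [-7/23, 5/93] ∪ [9/8, 4⋅√11)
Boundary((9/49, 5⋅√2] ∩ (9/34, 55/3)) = {9/34, 5⋅√2}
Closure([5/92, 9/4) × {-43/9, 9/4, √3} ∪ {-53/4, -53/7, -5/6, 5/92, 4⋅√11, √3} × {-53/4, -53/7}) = ([5/92, 9/4] × {-43/9, 9/4, √3}) ∪ ({-53/4, -53/7, -5/6, 5/92, 4⋅√11, √3} × {-53/4, -53/7})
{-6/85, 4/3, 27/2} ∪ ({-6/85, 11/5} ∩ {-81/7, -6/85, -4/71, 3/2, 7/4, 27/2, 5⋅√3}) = {-6/85, 4/3, 27/2}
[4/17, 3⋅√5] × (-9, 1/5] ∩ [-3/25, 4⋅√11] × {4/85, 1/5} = [4/17, 3⋅√5] × {4/85, 1/5}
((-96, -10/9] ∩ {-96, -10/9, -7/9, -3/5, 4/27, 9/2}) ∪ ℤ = ℤ ∪ {-10/9}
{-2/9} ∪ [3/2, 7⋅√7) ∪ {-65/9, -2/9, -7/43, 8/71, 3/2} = {-65/9, -2/9, -7/43, 8/71} ∪ [3/2, 7⋅√7)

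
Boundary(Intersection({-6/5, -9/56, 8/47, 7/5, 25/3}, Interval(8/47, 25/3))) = {8/47, 7/5, 25/3}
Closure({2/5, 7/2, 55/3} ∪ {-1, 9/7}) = {-1, 2/5, 9/7, 7/2, 55/3}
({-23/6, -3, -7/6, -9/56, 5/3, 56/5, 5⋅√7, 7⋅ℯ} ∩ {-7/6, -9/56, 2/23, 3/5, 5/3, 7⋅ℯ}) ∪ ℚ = ℚ ∪ {7⋅ℯ}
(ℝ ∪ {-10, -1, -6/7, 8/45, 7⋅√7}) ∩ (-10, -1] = (-10, -1]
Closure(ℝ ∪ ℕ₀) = ℝ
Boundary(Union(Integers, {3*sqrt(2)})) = Union({3*sqrt(2)}, Integers)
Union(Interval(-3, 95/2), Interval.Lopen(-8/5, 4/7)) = Interval(-3, 95/2)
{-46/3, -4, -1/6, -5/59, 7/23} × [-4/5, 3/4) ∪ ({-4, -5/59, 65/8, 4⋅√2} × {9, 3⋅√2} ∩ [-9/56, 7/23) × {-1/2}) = {-46/3, -4, -1/6, -5/59, 7/23} × [-4/5, 3/4)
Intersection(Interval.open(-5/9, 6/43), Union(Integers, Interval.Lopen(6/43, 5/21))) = Range(0, 1, 1)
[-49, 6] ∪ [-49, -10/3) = [-49, 6]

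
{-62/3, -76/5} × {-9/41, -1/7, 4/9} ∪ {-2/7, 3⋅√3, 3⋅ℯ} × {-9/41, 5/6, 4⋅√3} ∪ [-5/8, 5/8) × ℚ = ([-5/8, 5/8) × ℚ) ∪ ({-62/3, -76/5} × {-9/41, -1/7, 4/9}) ∪ ({-2/7, 3⋅√3, 3⋅ℯ} × {-9/41, 5/6, 4⋅√3})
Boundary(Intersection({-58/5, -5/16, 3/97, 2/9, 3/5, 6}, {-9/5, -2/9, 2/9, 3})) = {2/9}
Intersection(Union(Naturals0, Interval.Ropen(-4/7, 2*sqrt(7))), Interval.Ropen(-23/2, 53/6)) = Union(Interval.Ropen(-4/7, 2*sqrt(7)), Range(0, 9, 1))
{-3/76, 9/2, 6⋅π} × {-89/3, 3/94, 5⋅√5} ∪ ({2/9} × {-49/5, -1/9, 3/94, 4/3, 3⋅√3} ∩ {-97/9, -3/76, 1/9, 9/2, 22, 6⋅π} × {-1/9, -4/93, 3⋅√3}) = {-3/76, 9/2, 6⋅π} × {-89/3, 3/94, 5⋅√5}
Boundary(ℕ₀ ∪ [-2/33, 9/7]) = {-2/33, 9/7} ∪ (ℕ₀ \ (-2/33, 9/7))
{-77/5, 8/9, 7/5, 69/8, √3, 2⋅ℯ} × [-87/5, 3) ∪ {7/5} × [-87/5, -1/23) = {-77/5, 8/9, 7/5, 69/8, √3, 2⋅ℯ} × [-87/5, 3)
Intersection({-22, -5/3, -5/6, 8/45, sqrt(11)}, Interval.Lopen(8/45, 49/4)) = {sqrt(11)}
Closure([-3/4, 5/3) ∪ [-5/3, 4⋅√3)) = [-5/3, 4⋅√3]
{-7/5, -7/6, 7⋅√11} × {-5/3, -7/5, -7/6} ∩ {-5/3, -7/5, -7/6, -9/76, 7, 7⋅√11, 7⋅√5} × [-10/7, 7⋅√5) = {-7/5, -7/6, 7⋅√11} × {-7/5, -7/6}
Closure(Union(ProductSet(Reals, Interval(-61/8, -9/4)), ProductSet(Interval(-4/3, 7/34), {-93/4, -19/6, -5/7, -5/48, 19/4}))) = Union(ProductSet(Interval(-4/3, 7/34), {-93/4, -19/6, -5/7, -5/48, 19/4}), ProductSet(Reals, Interval(-61/8, -9/4)))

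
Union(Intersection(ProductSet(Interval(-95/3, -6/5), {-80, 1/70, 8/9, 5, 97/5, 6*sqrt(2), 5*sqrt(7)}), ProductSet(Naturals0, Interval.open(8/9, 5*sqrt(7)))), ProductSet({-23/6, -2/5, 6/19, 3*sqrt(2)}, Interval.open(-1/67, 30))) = ProductSet({-23/6, -2/5, 6/19, 3*sqrt(2)}, Interval.open(-1/67, 30))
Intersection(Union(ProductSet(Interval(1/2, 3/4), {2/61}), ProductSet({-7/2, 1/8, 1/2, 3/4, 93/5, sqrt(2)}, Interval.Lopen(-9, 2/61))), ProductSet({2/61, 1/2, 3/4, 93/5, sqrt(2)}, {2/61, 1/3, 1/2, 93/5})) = ProductSet({1/2, 3/4, 93/5, sqrt(2)}, {2/61})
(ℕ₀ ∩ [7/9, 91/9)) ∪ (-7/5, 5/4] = (-7/5, 5/4] ∪ {1, 2, …, 10}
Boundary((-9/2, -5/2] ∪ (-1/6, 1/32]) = {-9/2, -5/2, -1/6, 1/32}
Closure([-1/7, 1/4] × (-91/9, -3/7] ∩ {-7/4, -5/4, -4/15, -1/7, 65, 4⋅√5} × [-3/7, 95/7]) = {-1/7} × {-3/7}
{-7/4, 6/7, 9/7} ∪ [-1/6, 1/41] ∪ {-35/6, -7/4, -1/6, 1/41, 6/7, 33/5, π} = {-35/6, -7/4, 6/7, 9/7, 33/5, π} ∪ [-1/6, 1/41]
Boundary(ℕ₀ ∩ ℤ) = ℕ₀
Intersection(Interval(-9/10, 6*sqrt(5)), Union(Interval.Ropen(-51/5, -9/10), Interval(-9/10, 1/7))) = Interval(-9/10, 1/7)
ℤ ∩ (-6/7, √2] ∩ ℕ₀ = {0, 1}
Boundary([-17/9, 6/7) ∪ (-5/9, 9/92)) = {-17/9, 6/7}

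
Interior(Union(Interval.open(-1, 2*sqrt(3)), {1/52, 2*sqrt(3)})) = Interval.open(-1, 2*sqrt(3))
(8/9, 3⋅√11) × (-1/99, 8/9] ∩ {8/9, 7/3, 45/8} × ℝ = {7/3, 45/8} × (-1/99, 8/9]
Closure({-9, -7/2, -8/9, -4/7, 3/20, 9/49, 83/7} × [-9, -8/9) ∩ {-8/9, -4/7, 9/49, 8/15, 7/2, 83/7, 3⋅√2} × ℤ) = {-8/9, -4/7, 9/49, 83/7} × {-9, -8, …, -1}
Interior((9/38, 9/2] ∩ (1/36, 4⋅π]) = (9/38, 9/2)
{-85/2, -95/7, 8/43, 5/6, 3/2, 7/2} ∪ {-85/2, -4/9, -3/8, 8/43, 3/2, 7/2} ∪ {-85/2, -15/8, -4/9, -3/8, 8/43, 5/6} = {-85/2, -95/7, -15/8, -4/9, -3/8, 8/43, 5/6, 3/2, 7/2}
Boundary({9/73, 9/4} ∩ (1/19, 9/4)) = {9/73}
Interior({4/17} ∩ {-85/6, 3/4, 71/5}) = ∅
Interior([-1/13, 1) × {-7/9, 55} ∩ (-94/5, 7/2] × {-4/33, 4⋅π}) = ∅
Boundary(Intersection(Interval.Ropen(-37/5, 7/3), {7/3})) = EmptySet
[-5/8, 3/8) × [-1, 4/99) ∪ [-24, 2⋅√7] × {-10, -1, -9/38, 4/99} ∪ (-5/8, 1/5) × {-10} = ([-5/8, 3/8) × [-1, 4/99)) ∪ ([-24, 2⋅√7] × {-10, -1, -9/38, 4/99})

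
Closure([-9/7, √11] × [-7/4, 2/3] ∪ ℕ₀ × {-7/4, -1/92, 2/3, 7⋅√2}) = (ℕ₀ × {-7/4, 2/3, 7⋅√2}) ∪ ([-9/7, √11] × [-7/4, 2/3]) ∪ ((ℕ₀ ∪ (ℕ₀ \ (-9/7, √11))) × {-7/4, -1/92, 2/3, 7⋅√2})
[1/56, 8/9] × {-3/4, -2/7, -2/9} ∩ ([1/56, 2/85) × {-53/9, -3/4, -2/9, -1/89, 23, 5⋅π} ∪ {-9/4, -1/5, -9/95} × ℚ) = [1/56, 2/85) × {-3/4, -2/9}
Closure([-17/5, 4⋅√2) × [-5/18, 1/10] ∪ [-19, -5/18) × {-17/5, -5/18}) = ([-19, -5/18] × {-17/5, -5/18}) ∪ ([-17/5, 4⋅√2] × [-5/18, 1/10])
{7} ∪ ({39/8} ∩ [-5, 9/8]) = {7}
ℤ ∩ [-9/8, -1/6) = {-1}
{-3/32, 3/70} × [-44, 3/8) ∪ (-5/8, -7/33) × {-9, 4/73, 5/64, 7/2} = ({-3/32, 3/70} × [-44, 3/8)) ∪ ((-5/8, -7/33) × {-9, 4/73, 5/64, 7/2})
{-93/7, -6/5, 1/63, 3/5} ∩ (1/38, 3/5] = {3/5}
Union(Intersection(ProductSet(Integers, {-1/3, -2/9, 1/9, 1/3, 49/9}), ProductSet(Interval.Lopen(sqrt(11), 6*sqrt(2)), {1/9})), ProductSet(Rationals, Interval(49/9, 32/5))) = Union(ProductSet(Range(4, 9, 1), {1/9}), ProductSet(Rationals, Interval(49/9, 32/5)))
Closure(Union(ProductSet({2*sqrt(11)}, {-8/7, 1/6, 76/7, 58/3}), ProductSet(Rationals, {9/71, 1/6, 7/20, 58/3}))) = Union(ProductSet({2*sqrt(11)}, {-8/7, 1/6, 76/7, 58/3}), ProductSet(Reals, {9/71, 1/6, 7/20, 58/3}))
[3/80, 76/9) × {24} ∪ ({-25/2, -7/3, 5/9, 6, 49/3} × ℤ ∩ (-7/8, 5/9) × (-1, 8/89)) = [3/80, 76/9) × {24}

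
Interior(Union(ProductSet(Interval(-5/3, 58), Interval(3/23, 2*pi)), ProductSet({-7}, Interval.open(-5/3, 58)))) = ProductSet(Interval.open(-5/3, 58), Interval.open(3/23, 2*pi))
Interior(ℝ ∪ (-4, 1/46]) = (-∞, ∞)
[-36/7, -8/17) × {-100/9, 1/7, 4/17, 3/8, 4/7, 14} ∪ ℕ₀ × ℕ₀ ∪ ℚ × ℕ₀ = (ℚ × ℕ₀) ∪ ([-36/7, -8/17) × {-100/9, 1/7, 4/17, 3/8, 4/7, 14})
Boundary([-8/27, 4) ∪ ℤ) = {-8/27} ∪ (ℤ \ (-8/27, 4))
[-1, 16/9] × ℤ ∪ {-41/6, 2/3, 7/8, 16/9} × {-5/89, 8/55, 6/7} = ([-1, 16/9] × ℤ) ∪ ({-41/6, 2/3, 7/8, 16/9} × {-5/89, 8/55, 6/7})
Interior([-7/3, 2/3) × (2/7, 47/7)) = (-7/3, 2/3) × (2/7, 47/7)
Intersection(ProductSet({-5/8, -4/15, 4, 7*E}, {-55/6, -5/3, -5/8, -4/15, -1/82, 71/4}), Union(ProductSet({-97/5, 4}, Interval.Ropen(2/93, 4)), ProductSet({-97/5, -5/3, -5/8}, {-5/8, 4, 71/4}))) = ProductSet({-5/8}, {-5/8, 71/4})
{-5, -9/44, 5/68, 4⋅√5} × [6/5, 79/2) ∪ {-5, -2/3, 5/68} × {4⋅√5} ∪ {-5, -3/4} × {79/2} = ({-5, -3/4} × {79/2}) ∪ ({-5, -2/3, 5/68} × {4⋅√5}) ∪ ({-5, -9/44, 5/68, 4⋅√5} × [6/5, 79/2))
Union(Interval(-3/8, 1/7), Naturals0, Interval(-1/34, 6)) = Union(Interval(-3/8, 6), Naturals0)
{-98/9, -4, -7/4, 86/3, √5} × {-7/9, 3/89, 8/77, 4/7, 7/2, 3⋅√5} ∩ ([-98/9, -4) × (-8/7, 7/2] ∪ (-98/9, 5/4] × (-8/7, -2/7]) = ({-4, -7/4} × {-7/9}) ∪ ({-98/9} × {-7/9, 3/89, 8/77, 4/7, 7/2})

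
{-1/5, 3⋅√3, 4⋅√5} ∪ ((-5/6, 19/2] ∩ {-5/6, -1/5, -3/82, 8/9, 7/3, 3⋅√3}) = {-1/5, -3/82, 8/9, 7/3, 3⋅√3, 4⋅√5}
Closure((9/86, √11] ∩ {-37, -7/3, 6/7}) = {6/7}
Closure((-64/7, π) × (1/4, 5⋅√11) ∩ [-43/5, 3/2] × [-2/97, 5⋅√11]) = [-43/5, 3/2] × [1/4, 5⋅√11]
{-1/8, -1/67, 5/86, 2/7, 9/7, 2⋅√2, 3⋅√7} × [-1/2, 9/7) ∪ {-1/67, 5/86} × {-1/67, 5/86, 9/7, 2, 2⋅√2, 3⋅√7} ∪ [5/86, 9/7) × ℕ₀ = ([5/86, 9/7) × ℕ₀) ∪ ({-1/67, 5/86} × {-1/67, 5/86, 9/7, 2, 2⋅√2, 3⋅√7}) ∪ ({-1/8, -1/67, 5/86, 2/7, 9/7, 2⋅√2, 3⋅√7} × [-1/2, 9/7))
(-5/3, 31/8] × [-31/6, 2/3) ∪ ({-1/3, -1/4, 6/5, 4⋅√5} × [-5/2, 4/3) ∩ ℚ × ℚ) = ((-5/3, 31/8] × [-31/6, 2/3)) ∪ ({-1/3, -1/4, 6/5} × (ℚ ∩ [-5/2, 4/3)))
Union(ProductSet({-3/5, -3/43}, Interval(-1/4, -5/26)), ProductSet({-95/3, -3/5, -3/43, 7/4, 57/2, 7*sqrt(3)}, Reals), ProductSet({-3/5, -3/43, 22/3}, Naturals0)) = Union(ProductSet({-3/5, -3/43, 22/3}, Naturals0), ProductSet({-95/3, -3/5, -3/43, 7/4, 57/2, 7*sqrt(3)}, Reals))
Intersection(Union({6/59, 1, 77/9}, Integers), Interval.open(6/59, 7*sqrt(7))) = Union({77/9}, Range(1, 19, 1))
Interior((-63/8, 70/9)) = (-63/8, 70/9)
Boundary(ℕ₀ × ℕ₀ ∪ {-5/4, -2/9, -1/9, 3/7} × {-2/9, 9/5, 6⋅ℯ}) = (ℕ₀ × ℕ₀) ∪ ({-5/4, -2/9, -1/9, 3/7} × {-2/9, 9/5, 6⋅ℯ})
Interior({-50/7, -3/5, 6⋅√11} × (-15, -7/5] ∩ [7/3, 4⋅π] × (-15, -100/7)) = ∅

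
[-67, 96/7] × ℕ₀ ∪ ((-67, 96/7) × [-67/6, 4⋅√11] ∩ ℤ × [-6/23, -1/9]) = ([-67, 96/7] × ℕ₀) ∪ ({-66, -65, …, 13} × [-6/23, -1/9])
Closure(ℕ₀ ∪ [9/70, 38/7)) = ℕ₀ ∪ [9/70, 38/7] ∪ (ℕ₀ \ (9/70, 38/7))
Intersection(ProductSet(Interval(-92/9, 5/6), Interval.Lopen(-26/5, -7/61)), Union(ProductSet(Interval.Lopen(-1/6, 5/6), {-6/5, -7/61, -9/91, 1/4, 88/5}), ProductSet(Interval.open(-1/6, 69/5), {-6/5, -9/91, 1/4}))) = ProductSet(Interval.Lopen(-1/6, 5/6), {-6/5, -7/61})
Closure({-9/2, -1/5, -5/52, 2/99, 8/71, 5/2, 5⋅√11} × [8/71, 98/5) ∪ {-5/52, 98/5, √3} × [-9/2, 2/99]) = ({-5/52, 98/5, √3} × [-9/2, 2/99]) ∪ ({-9/2, -1/5, -5/52, 2/99, 8/71, 5/2, 5⋅√11} × [8/71, 98/5])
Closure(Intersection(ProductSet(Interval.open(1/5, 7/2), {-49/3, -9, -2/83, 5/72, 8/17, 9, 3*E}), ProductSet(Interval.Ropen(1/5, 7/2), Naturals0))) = ProductSet(Interval(1/5, 7/2), {9})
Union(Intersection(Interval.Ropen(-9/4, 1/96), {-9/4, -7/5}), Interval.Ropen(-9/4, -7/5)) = Interval(-9/4, -7/5)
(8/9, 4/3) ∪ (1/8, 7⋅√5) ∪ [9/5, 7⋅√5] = (1/8, 7⋅√5]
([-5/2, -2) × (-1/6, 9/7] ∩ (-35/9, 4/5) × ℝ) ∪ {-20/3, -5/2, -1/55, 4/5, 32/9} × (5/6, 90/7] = ([-5/2, -2) × (-1/6, 9/7]) ∪ ({-20/3, -5/2, -1/55, 4/5, 32/9} × (5/6, 90/7])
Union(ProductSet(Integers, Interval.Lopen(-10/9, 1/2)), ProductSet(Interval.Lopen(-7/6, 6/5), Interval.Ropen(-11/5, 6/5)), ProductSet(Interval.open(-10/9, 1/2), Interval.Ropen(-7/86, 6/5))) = Union(ProductSet(Integers, Interval.Lopen(-10/9, 1/2)), ProductSet(Interval.Lopen(-7/6, 6/5), Interval.Ropen(-11/5, 6/5)))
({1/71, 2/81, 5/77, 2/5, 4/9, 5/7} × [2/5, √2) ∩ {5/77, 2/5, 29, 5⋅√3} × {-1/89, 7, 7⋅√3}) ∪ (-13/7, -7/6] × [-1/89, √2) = (-13/7, -7/6] × [-1/89, √2)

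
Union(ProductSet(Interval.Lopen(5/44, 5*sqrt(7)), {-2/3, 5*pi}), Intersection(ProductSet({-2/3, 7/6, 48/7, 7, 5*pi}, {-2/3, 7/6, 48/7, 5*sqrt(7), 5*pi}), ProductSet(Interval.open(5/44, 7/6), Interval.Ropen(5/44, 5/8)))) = ProductSet(Interval.Lopen(5/44, 5*sqrt(7)), {-2/3, 5*pi})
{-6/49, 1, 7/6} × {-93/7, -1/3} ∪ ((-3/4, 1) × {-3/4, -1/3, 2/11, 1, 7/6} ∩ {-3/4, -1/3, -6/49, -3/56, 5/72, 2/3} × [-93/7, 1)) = ({-6/49, 1, 7/6} × {-93/7, -1/3}) ∪ ({-1/3, -6/49, -3/56, 5/72, 2/3} × {-3/4, -1/3, 2/11})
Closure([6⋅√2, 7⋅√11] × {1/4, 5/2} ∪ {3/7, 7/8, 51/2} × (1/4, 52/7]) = ({3/7, 7/8, 51/2} × [1/4, 52/7]) ∪ ([6⋅√2, 7⋅√11] × {1/4, 5/2})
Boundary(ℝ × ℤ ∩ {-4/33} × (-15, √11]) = {-4/33} × {-14, -13, …, 3}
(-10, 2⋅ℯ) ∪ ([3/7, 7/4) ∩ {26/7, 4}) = (-10, 2⋅ℯ)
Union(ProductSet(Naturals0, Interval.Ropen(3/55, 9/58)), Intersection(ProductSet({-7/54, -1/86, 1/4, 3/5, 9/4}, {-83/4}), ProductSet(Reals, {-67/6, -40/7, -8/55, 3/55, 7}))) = ProductSet(Naturals0, Interval.Ropen(3/55, 9/58))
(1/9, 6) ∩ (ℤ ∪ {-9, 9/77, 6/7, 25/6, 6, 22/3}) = {9/77, 6/7, 25/6} ∪ {1, 2, …, 5}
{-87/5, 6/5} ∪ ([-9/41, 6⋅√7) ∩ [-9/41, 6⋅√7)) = {-87/5} ∪ [-9/41, 6⋅√7)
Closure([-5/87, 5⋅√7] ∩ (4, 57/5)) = [4, 57/5]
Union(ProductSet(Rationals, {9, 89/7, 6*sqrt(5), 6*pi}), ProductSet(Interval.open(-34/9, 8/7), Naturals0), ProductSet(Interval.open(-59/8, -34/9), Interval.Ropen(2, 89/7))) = Union(ProductSet(Interval.open(-59/8, -34/9), Interval.Ropen(2, 89/7)), ProductSet(Interval.open(-34/9, 8/7), Naturals0), ProductSet(Rationals, {9, 89/7, 6*sqrt(5), 6*pi}))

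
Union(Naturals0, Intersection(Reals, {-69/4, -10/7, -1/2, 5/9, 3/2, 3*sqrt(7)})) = Union({-69/4, -10/7, -1/2, 5/9, 3/2, 3*sqrt(7)}, Naturals0)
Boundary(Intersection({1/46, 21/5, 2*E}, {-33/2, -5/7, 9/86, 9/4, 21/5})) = {21/5}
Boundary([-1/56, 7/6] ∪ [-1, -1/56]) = {-1, 7/6}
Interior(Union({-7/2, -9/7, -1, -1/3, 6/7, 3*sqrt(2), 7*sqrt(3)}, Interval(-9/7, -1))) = Interval.open(-9/7, -1)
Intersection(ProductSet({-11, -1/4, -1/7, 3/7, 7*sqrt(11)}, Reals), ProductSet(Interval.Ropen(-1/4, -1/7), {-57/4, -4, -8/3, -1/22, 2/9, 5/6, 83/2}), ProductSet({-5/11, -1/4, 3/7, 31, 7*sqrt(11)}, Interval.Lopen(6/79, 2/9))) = ProductSet({-1/4}, {2/9})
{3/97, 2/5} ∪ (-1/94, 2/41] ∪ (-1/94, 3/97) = (-1/94, 2/41] ∪ {2/5}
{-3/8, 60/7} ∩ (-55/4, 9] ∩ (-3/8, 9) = {60/7}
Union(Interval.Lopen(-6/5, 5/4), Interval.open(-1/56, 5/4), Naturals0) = Union(Interval.Lopen(-6/5, 5/4), Naturals0)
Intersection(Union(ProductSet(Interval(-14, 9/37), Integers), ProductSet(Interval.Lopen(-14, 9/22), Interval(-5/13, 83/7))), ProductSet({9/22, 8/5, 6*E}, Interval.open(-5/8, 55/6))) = ProductSet({9/22}, Interval.Ropen(-5/13, 55/6))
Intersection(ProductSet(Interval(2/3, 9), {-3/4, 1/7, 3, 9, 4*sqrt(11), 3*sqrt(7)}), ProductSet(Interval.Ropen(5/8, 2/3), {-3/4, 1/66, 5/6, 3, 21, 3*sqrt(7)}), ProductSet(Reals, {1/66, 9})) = EmptySet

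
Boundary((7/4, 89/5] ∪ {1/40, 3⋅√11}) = {1/40, 7/4, 89/5}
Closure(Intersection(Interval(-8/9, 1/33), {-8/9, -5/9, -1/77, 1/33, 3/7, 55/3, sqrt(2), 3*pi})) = {-8/9, -5/9, -1/77, 1/33}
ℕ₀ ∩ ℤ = ℕ₀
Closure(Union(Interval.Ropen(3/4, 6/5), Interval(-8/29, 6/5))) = Interval(-8/29, 6/5)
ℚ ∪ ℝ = ℝ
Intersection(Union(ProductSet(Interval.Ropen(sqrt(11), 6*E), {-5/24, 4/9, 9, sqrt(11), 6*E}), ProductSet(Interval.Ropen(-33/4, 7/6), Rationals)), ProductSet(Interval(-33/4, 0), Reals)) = ProductSet(Interval(-33/4, 0), Rationals)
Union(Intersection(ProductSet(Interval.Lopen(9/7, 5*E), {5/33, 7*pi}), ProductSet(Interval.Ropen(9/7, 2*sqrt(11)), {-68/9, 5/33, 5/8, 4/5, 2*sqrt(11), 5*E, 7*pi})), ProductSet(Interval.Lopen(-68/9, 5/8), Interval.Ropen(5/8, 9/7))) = Union(ProductSet(Interval.Lopen(-68/9, 5/8), Interval.Ropen(5/8, 9/7)), ProductSet(Interval.open(9/7, 2*sqrt(11)), {5/33, 7*pi}))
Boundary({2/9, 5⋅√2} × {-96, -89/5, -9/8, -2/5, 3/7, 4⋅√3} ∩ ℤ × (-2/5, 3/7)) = ∅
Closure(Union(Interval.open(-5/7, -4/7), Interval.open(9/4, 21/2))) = Union(Interval(-5/7, -4/7), Interval(9/4, 21/2))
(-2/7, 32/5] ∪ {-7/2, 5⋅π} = {-7/2, 5⋅π} ∪ (-2/7, 32/5]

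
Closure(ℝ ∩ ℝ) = ℝ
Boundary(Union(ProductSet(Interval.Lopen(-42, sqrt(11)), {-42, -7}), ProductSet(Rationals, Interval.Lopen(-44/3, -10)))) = Union(ProductSet(Interval(-42, sqrt(11)), {-42, -7}), ProductSet(Reals, Interval(-44/3, -10)))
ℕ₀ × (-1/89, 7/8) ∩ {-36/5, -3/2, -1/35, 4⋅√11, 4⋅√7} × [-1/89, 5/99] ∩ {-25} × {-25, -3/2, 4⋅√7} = ∅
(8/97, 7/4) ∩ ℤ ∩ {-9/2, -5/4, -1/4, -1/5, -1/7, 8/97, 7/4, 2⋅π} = ∅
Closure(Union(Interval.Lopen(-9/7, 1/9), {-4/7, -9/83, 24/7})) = Union({24/7}, Interval(-9/7, 1/9))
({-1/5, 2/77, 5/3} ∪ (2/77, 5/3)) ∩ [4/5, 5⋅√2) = [4/5, 5/3]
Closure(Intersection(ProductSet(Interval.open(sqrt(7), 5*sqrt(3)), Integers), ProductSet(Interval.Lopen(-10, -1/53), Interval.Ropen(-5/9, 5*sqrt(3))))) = EmptySet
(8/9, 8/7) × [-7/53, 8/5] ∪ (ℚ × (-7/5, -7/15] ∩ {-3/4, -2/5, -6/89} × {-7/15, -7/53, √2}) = ({-3/4, -2/5, -6/89} × {-7/15}) ∪ ((8/9, 8/7) × [-7/53, 8/5])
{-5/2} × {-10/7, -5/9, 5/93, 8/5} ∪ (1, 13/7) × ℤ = ((1, 13/7) × ℤ) ∪ ({-5/2} × {-10/7, -5/9, 5/93, 8/5})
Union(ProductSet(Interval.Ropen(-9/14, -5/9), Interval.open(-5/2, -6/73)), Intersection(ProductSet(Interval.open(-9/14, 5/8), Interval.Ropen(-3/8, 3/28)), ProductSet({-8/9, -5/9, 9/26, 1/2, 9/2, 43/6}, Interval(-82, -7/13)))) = ProductSet(Interval.Ropen(-9/14, -5/9), Interval.open(-5/2, -6/73))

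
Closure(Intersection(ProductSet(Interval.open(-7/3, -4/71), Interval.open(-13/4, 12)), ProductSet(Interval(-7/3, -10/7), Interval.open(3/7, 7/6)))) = Union(ProductSet({-7/3, -10/7}, Interval(3/7, 7/6)), ProductSet(Interval(-7/3, -10/7), {3/7, 7/6}), ProductSet(Interval.Lopen(-7/3, -10/7), Interval.open(3/7, 7/6)))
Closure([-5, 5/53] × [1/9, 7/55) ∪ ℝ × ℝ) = ℝ × ℝ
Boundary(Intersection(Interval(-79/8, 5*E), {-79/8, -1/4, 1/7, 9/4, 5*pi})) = {-79/8, -1/4, 1/7, 9/4}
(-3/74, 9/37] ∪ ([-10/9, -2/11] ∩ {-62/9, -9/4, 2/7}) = (-3/74, 9/37]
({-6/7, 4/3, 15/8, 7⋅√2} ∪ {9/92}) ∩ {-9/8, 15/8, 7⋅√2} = {15/8, 7⋅√2}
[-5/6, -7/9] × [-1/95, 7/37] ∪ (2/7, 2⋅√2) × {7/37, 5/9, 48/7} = ([-5/6, -7/9] × [-1/95, 7/37]) ∪ ((2/7, 2⋅√2) × {7/37, 5/9, 48/7})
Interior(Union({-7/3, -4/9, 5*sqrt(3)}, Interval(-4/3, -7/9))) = Interval.open(-4/3, -7/9)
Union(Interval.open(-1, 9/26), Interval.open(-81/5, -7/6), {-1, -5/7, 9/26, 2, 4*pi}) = Union({2, 4*pi}, Interval.open(-81/5, -7/6), Interval(-1, 9/26))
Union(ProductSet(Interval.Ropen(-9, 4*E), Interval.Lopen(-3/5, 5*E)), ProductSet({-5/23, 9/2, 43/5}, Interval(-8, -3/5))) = Union(ProductSet({-5/23, 9/2, 43/5}, Interval(-8, -3/5)), ProductSet(Interval.Ropen(-9, 4*E), Interval.Lopen(-3/5, 5*E)))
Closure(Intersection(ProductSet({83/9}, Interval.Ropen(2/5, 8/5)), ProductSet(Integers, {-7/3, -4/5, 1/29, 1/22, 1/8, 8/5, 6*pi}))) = EmptySet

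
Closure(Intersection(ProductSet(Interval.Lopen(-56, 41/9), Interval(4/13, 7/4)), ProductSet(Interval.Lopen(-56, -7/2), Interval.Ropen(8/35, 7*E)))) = ProductSet(Interval(-56, -7/2), Interval(4/13, 7/4))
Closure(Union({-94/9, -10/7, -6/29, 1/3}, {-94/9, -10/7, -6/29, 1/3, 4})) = {-94/9, -10/7, -6/29, 1/3, 4}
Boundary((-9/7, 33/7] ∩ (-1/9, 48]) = {-1/9, 33/7}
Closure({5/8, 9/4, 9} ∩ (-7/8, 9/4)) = {5/8}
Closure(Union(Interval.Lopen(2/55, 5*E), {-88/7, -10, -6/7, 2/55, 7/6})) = Union({-88/7, -10, -6/7}, Interval(2/55, 5*E))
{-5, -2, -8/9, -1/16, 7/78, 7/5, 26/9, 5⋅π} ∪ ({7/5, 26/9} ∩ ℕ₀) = {-5, -2, -8/9, -1/16, 7/78, 7/5, 26/9, 5⋅π}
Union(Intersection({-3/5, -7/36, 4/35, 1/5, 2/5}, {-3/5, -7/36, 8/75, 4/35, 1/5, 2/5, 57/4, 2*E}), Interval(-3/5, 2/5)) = Interval(-3/5, 2/5)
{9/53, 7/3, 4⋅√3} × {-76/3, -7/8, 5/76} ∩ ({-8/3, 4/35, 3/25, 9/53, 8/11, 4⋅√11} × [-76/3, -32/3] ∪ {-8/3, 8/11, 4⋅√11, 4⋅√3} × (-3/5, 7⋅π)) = ({9/53} × {-76/3}) ∪ ({4⋅√3} × {5/76})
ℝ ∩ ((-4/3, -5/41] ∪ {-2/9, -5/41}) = (-4/3, -5/41]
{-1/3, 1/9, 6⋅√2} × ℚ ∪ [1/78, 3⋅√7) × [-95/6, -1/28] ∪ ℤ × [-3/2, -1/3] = (ℤ × [-3/2, -1/3]) ∪ ({-1/3, 1/9, 6⋅√2} × ℚ) ∪ ([1/78, 3⋅√7) × [-95/6, -1/28])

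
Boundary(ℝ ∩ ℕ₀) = ℕ₀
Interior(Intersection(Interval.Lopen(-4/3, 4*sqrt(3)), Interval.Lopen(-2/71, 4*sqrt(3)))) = Interval.open(-2/71, 4*sqrt(3))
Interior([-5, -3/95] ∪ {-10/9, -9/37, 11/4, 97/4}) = (-5, -3/95)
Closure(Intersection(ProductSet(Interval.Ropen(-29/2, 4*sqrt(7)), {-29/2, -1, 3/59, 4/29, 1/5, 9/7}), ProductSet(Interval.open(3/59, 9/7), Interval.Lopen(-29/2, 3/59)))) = ProductSet(Interval(3/59, 9/7), {-1, 3/59})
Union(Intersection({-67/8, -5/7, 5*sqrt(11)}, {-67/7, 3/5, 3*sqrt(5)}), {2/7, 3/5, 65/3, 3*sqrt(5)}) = {2/7, 3/5, 65/3, 3*sqrt(5)}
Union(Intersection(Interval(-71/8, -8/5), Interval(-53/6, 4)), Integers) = Union(Integers, Interval(-53/6, -8/5))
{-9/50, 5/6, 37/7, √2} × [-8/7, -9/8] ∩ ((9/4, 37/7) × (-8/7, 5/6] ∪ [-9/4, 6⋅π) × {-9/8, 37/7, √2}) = {-9/50, 5/6, 37/7, √2} × {-9/8}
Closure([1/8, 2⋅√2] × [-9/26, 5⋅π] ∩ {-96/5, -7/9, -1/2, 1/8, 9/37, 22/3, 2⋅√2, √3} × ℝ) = {1/8, 9/37, 2⋅√2, √3} × [-9/26, 5⋅π]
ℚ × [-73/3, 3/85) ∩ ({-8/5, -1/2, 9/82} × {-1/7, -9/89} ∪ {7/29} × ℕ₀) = ({7/29} × {0}) ∪ ({-8/5, -1/2, 9/82} × {-1/7, -9/89})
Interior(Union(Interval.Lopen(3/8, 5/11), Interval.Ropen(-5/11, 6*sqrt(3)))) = Interval.open(-5/11, 6*sqrt(3))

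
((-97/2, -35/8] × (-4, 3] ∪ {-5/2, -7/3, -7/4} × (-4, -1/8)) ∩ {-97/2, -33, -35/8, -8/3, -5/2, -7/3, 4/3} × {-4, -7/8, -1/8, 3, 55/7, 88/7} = ({-5/2, -7/3} × {-7/8}) ∪ ({-33, -35/8} × {-7/8, -1/8, 3})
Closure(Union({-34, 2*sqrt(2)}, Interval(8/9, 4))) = Union({-34}, Interval(8/9, 4))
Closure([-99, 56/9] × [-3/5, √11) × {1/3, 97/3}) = [-99, 56/9] × [-3/5, √11] × {1/3, 97/3}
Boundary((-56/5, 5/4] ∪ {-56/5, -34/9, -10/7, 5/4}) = {-56/5, 5/4}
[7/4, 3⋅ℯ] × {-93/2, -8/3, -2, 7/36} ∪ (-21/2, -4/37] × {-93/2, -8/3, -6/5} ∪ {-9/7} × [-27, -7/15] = ({-9/7} × [-27, -7/15]) ∪ ((-21/2, -4/37] × {-93/2, -8/3, -6/5}) ∪ ([7/4, 3⋅ℯ] × {-93/2, -8/3, -2, 7/36})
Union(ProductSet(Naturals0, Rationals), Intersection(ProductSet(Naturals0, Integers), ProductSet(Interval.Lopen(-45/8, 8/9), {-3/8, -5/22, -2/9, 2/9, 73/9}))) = ProductSet(Naturals0, Rationals)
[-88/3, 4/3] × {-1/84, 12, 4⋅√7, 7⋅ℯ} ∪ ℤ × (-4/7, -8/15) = (ℤ × (-4/7, -8/15)) ∪ ([-88/3, 4/3] × {-1/84, 12, 4⋅√7, 7⋅ℯ})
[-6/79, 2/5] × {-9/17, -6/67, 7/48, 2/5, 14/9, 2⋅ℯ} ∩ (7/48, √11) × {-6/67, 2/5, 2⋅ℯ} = (7/48, 2/5] × {-6/67, 2/5, 2⋅ℯ}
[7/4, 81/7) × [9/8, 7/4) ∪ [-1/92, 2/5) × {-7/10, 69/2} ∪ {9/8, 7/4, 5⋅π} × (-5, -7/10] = ([-1/92, 2/5) × {-7/10, 69/2}) ∪ ([7/4, 81/7) × [9/8, 7/4)) ∪ ({9/8, 7/4, 5⋅π} × (-5, -7/10])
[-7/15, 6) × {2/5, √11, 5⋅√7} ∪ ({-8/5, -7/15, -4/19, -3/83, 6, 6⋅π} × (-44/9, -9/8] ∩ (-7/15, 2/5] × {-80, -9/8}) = ({-4/19, -3/83} × {-9/8}) ∪ ([-7/15, 6) × {2/5, √11, 5⋅√7})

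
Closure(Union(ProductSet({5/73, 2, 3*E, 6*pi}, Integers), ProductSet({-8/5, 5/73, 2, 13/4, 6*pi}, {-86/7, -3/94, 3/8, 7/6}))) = Union(ProductSet({5/73, 2, 3*E, 6*pi}, Integers), ProductSet({-8/5, 5/73, 2, 13/4, 6*pi}, {-86/7, -3/94, 3/8, 7/6}))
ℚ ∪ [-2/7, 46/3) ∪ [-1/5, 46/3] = ℚ ∪ [-2/7, 46/3]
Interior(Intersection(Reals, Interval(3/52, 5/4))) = Interval.open(3/52, 5/4)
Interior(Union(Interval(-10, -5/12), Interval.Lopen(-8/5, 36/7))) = Interval.open(-10, 36/7)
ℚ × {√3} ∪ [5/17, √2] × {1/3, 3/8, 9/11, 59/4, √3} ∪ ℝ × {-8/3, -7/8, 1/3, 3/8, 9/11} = (ℚ × {√3}) ∪ (ℝ × {-8/3, -7/8, 1/3, 3/8, 9/11}) ∪ ([5/17, √2] × {1/3, 3/8, 9/11, 59/4, √3})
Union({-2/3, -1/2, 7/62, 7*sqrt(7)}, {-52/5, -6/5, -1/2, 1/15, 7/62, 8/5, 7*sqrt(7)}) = {-52/5, -6/5, -2/3, -1/2, 1/15, 7/62, 8/5, 7*sqrt(7)}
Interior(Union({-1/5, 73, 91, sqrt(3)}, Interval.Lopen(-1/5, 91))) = Interval.open(-1/5, 91)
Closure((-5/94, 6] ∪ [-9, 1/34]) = [-9, 6]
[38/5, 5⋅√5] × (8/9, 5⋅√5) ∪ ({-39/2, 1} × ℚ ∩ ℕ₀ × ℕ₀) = ({1} × ℕ₀) ∪ ([38/5, 5⋅√5] × (8/9, 5⋅√5))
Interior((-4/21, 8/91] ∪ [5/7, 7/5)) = (-4/21, 8/91) ∪ (5/7, 7/5)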